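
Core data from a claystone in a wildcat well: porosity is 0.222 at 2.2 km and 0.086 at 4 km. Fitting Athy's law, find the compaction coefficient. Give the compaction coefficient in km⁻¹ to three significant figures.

0.527 km⁻¹

Athy: n(d) = n₀ e^(−cd) ⇒ n₁/n₂ = e^{c(d₂−d₁)} ⇒ c = ln(n₁/n₂)/(d₂−d₁)
c = ln(0.222/0.086) / (4 − 2.2) = ln(2.581) / 1.8 = 0.9483 / 1.8 = 0.5269 km⁻¹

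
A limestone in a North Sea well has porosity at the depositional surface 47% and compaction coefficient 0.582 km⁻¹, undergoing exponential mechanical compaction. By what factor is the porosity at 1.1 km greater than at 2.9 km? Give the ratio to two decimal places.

n(z₁)/n(z₂) = e^(−c·z₁)/e^(−c·z₂) = e^{c(z₂−z₁)}
= exp(0.582 × 1.8) = exp(1.048) = 2.8508

2.85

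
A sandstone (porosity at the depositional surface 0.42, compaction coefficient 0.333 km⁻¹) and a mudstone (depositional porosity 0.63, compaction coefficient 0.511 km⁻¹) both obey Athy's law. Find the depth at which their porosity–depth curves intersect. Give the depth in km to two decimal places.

2.28 km

Set n₀ₐ e^(−kₐz) = n₀ᵦ e^(−kᵦz) ⇒ ln(n₀ₐ/n₀ᵦ) = (kₐ − kᵦ)·z
z = ln(0.42/0.63) / (0.333 − 0.511) = -0.4055 / -0.178 = 2.278 km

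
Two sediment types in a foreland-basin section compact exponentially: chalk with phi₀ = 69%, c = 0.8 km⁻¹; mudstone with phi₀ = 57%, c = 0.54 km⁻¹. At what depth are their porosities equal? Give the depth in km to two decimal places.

0.73 km

Set phi₀ₐ e^(−cₐz) = phi₀ᵦ e^(−cᵦz) ⇒ ln(phi₀ₐ/phi₀ᵦ) = (cₐ − cᵦ)·z
z = ln(0.69/0.57) / (0.8 − 0.54) = 0.1911 / 0.26 = 0.735 km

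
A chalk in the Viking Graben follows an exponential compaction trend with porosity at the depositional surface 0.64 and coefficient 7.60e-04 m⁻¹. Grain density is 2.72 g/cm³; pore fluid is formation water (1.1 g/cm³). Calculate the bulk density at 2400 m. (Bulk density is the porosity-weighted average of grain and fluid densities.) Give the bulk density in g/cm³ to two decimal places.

Working in km (1 km = 1000 m; c in km⁻¹ = c in m⁻¹ × 1000):
Porosity at depth: φ = 0.64·exp(−0.76×2.4) = 0.64×0.1614 = 0.1033
Bulk density: ρ_b = (1−φ)ρ_g + φ·ρ_f = 0.8967×2.72 + 0.1033×1.1
       = 2.439 + 0.114 = 2.553 g/cm³

2.55 g/cm³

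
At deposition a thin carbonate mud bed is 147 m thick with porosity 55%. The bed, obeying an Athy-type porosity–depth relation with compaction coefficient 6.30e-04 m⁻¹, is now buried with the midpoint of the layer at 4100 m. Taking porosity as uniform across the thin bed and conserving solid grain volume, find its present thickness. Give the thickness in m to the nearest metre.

69 m

Working in km (1 km = 1000 m; β in km⁻¹ = β in m⁻¹ × 1000):
Porosity at 4.1 km: φ = 0.55·exp(−0.63×4.1) = 0.0416
Solid-volume conservation: h(1−φ) = h₀(1−φ₀) ⇒ h = h₀·(1−φ₀)/(1−φ)
h = 0.147 × (1 − 0.55)/(1 − 0.0416) = 0.147 × 0.4695 = 0.0690 km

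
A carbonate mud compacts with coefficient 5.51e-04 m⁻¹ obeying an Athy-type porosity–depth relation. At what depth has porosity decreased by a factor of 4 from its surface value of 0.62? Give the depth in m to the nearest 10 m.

Working in km (1 km = 1000 m; k in km⁻¹ = k in m⁻¹ × 1000):
φ/φ₀ = 1/4 ⇒ exp(−k·z) = 1/4 ⇒ z = ln(4) / k
z = 1.3863 / 0.551 = 2.516 km

2520 m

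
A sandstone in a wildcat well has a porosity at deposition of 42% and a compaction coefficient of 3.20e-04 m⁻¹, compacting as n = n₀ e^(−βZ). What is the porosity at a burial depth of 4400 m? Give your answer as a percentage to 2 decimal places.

Working in km (1 km = 1000 m; β in km⁻¹ = β in m⁻¹ × 1000):
n = n₀·exp(−β·Z) = 0.42 × exp(−0.32 × 4.4) = 0.42 × exp(−1.408)
  = 0.42 × 0.2446 = 0.1027

10.27%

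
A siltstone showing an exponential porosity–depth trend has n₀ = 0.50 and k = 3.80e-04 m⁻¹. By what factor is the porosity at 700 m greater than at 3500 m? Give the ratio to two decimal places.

2.90

Working in km (1 km = 1000 m; k in km⁻¹ = k in m⁻¹ × 1000):
n(d₁)/n(d₂) = e^(−k·d₁)/e^(−k·d₂) = e^{k(d₂−d₁)}
= exp(0.38 × 2.8) = exp(1.064) = 2.8979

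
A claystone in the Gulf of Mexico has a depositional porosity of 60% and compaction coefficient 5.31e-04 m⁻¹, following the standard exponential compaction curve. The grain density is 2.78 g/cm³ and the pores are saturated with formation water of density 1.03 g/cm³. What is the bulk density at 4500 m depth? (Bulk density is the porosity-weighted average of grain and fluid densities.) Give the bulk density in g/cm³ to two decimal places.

2.68 g/cm³

Working in km (1 km = 1000 m; β in km⁻¹ = β in m⁻¹ × 1000):
Porosity at depth: φ = 0.6·exp(−0.531×4.5) = 0.6×0.0917 = 0.0550
Bulk density: ρ_b = (1−φ)ρ_g + φ·ρ_f = 0.9450×2.78 + 0.0550×1.03
       = 2.627 + 0.057 = 2.684 g/cm³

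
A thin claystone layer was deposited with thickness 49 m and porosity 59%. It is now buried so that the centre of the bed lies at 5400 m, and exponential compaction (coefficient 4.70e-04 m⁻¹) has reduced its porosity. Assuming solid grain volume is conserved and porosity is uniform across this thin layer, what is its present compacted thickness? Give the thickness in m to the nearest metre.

21 m

Working in km (1 km = 1000 m; k in km⁻¹ = k in m⁻¹ × 1000):
Porosity at 5.4 km: φ = 0.59·exp(−0.47×5.4) = 0.0466
Solid-volume conservation: h(1−φ) = h₀(1−φ₀) ⇒ h = h₀·(1−φ₀)/(1−φ)
h = 0.049 × (1 − 0.59)/(1 − 0.0466) = 0.049 × 0.4301 = 0.0211 km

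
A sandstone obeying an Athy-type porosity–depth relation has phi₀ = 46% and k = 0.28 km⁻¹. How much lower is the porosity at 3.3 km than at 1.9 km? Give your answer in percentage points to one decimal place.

phi(1.9) = 0.46·e^(−0.28×1.9) = 0.2702
phi(3.3) = 0.46·e^(−0.28×3.3) = 0.1826
Δphi = 0.2702 − 0.1826 = 0.0876

8.8 percentage points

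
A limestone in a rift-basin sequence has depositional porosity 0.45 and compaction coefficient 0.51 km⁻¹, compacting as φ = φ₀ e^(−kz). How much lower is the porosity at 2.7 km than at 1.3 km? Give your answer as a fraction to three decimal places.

φ(1.3) = 0.45·e^(−0.51×1.3) = 0.2319
φ(2.7) = 0.45·e^(−0.51×2.7) = 0.1136
Δφ = 0.2319 − 0.1136 = 0.1183

0.118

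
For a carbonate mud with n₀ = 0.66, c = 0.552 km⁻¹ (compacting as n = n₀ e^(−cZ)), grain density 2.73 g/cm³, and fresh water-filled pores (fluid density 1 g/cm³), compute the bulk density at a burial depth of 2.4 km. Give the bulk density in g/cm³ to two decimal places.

Porosity at depth: n = 0.66·exp(−0.552×2.4) = 0.66×0.2659 = 0.1755
Bulk density: ρ_b = (1−n)ρ_g + n·ρ_f = 0.8245×2.73 + 0.1755×1
       = 2.251 + 0.175 = 2.426 g/cm³

2.43 g/cm³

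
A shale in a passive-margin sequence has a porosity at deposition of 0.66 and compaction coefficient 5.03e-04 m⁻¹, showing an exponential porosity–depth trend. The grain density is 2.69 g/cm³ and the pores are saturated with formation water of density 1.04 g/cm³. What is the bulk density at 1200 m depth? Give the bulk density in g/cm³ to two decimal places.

2.09 g/cm³

Working in km (1 km = 1000 m; k in km⁻¹ = k in m⁻¹ × 1000):
Porosity at depth: φ = 0.66·exp(−0.503×1.2) = 0.66×0.5468 = 0.3609
Bulk density: ρ_b = (1−φ)ρ_g + φ·ρ_f = 0.6391×2.69 + 0.3609×1.04
       = 1.719 + 0.375 = 2.094 g/cm³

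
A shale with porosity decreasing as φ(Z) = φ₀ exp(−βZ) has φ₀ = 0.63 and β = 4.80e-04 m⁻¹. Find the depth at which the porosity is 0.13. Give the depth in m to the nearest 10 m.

Working in km (1 km = 1000 m; β in km⁻¹ = β in m⁻¹ × 1000):
Invert Athy's law: Z = ln(φ₀/φ) / β
Z = ln(0.63/0.13) / 0.48 = ln(4.846) / 0.48 = 1.5782 / 0.48 = 3.288 km

3290 m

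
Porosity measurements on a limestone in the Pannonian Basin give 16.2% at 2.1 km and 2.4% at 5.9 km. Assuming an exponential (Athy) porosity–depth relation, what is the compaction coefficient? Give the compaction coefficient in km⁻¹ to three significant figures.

0.503 km⁻¹

Athy: phi(d) = phi₀ e^(−βd) ⇒ phi₁/phi₂ = e^{β(d₂−d₁)} ⇒ β = ln(phi₁/phi₂)/(d₂−d₁)
β = ln(0.162/0.024) / (5.9 − 2.1) = ln(6.75) / 3.8 = 1.9095 / 3.8 = 0.5025 km⁻¹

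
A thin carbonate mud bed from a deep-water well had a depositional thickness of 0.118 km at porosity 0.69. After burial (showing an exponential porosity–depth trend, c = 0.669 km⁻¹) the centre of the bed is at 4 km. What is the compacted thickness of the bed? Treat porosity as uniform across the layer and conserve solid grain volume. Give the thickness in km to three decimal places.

Porosity at 4 km: phi = 0.69·exp(−0.669×4) = 0.0475
Solid-volume conservation: h(1−phi) = h₀(1−phi₀) ⇒ h = h₀·(1−phi₀)/(1−phi)
h = 0.118 × (1 − 0.69)/(1 − 0.0475) = 0.118 × 0.3255 = 0.0384 km

0.038 km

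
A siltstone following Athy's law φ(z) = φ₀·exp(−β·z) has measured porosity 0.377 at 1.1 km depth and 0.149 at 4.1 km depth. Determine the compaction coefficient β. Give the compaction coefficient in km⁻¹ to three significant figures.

0.309 km⁻¹

Athy: φ(z) = φ₀ e^(−βz) ⇒ φ₁/φ₂ = e^{β(z₂−z₁)} ⇒ β = ln(φ₁/φ₂)/(z₂−z₁)
β = ln(0.377/0.149) / (4.1 − 1.1) = ln(2.53) / 3 = 0.9283 / 3 = 0.3094 km⁻¹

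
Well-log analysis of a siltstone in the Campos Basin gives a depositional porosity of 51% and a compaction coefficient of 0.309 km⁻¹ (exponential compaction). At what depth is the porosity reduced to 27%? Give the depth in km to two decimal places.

2.06 km

Invert Athy's law: z = ln(phi₀/phi) / c
z = ln(0.51/0.27) / 0.309 = ln(1.889) / 0.309 = 0.6360 / 0.309 = 2.058 km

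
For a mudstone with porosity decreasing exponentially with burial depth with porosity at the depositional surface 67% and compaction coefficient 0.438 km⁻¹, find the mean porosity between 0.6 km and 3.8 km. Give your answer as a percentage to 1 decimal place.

27.7%

⟨φ⟩ = (1/(z₂−z₁)) ∫ φ₀ e^(−βz) dz = φ₀·(e^(−β·z₁) − e^(−β·z₂)) / (β·(z₂−z₁))
e^(−0.438×0.6) = 0.7689; e^(−0.438×3.8) = 0.1893
⟨φ⟩ = 0.67 × (0.7689 − 0.1893) / (0.438 × 3.2) = 0.67 × 0.4135 = 0.2771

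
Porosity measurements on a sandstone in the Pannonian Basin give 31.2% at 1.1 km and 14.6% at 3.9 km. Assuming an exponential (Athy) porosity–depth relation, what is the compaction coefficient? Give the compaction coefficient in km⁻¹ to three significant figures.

0.271 km⁻¹

Athy: phi(z) = phi₀ e^(−βz) ⇒ phi₁/phi₂ = e^{β(z₂−z₁)} ⇒ β = ln(phi₁/phi₂)/(z₂−z₁)
β = ln(0.312/0.146) / (3.9 − 1.1) = ln(2.137) / 2.8 = 0.7594 / 2.8 = 0.2712 km⁻¹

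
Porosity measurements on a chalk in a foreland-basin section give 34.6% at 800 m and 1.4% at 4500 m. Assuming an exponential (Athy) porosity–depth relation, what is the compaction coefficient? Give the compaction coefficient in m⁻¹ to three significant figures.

0.000867 m⁻¹

Working in km (1 km = 1000 m; β in km⁻¹ = β in m⁻¹ × 1000):
Athy: φ(d) = φ₀ e^(−βd) ⇒ φ₁/φ₂ = e^{β(d₂−d₁)} ⇒ β = ln(φ₁/φ₂)/(d₂−d₁)
β = ln(0.346/0.014) / (4.5 − 0.8) = ln(24.71) / 3.7 = 3.2074 / 3.7 = 0.8669 km⁻¹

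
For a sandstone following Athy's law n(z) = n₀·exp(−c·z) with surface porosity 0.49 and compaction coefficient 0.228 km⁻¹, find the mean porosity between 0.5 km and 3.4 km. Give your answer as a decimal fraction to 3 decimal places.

0.320

⟨n⟩ = (1/(z₂−z₁)) ∫ n₀ e^(−cz) dz = n₀·(e^(−c·z₁) − e^(−c·z₂)) / (c·(z₂−z₁))
e^(−0.228×0.5) = 0.8923; e^(−0.228×3.4) = 0.4606
⟨n⟩ = 0.49 × (0.8923 − 0.4606) / (0.228 × 2.9) = 0.49 × 0.6528 = 0.3199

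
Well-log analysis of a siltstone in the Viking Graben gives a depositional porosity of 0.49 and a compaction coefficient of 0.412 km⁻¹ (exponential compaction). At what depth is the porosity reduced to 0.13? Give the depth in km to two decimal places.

3.22 km

Invert Athy's law: z = ln(phi₀/phi) / k
z = ln(0.49/0.13) / 0.412 = ln(3.769) / 0.412 = 1.3269 / 0.412 = 3.221 km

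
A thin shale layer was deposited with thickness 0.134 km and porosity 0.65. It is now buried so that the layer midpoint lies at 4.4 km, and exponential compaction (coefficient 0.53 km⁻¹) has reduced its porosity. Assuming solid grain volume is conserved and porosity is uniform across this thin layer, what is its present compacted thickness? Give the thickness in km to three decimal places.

0.050 km

Porosity at 4.4 km: phi = 0.65·exp(−0.53×4.4) = 0.0631
Solid-volume conservation: h(1−phi) = h₀(1−phi₀) ⇒ h = h₀·(1−phi₀)/(1−phi)
h = 0.134 × (1 − 0.65)/(1 − 0.0631) = 0.134 × 0.3736 = 0.0501 km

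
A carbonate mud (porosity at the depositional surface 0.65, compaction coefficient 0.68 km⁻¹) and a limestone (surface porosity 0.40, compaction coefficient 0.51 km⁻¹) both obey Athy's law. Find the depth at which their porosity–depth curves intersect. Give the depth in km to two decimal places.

Set φ₀ₐ e^(−cₐd) = φ₀ᵦ e^(−cᵦd) ⇒ ln(φ₀ₐ/φ₀ᵦ) = (cₐ − cᵦ)·d
d = ln(0.65/0.4) / (0.68 − 0.51) = 0.4855 / 0.17 = 2.856 km

2.86 km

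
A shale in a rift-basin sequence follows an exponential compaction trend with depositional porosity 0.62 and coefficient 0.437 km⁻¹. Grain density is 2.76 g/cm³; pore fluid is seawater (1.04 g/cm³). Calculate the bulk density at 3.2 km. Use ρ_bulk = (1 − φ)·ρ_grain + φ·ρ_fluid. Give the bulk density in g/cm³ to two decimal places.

2.50 g/cm³

Porosity at depth: n = 0.62·exp(−0.437×3.2) = 0.62×0.2470 = 0.1531
Bulk density: ρ_b = (1−n)ρ_g + n·ρ_f = 0.8469×2.76 + 0.1531×1.04
       = 2.337 + 0.159 = 2.497 g/cm³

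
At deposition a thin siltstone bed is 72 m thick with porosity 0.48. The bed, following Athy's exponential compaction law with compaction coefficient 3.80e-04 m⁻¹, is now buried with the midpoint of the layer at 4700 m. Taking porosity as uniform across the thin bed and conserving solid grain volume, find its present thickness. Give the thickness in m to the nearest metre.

Working in km (1 km = 1000 m; c in km⁻¹ = c in m⁻¹ × 1000):
Porosity at 4.7 km: φ = 0.48·exp(−0.38×4.7) = 0.0805
Solid-volume conservation: h(1−φ) = h₀(1−φ₀) ⇒ h = h₀·(1−φ₀)/(1−φ)
h = 0.072 × (1 − 0.48)/(1 − 0.0805) = 0.072 × 0.5655 = 0.0407 km

41 m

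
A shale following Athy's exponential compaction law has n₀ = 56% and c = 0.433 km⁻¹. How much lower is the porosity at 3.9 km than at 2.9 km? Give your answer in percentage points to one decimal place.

5.6 percentage points

n(2.9) = 0.56·e^(−0.433×2.9) = 0.1595
n(3.9) = 0.56·e^(−0.433×3.9) = 0.1035
Δn = 0.1595 − 0.1035 = 0.0561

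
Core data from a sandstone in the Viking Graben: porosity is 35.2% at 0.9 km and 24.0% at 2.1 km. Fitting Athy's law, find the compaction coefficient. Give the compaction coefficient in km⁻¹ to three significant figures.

Athy: phi(z) = phi₀ e^(−kz) ⇒ phi₁/phi₂ = e^{k(z₂−z₁)} ⇒ k = ln(phi₁/phi₂)/(z₂−z₁)
k = ln(0.352/0.24) / (2.1 − 0.9) = ln(1.467) / 1.2 = 0.3830 / 1.2 = 0.3192 km⁻¹

0.319 km⁻¹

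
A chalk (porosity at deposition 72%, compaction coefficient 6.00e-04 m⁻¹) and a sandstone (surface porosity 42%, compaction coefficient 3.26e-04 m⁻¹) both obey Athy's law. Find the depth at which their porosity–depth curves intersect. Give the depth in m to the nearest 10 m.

1970 m

Working in km (1 km = 1000 m; β in km⁻¹ = β in m⁻¹ × 1000):
Set φ₀ₐ e^(−βₐz) = φ₀ᵦ e^(−βᵦz) ⇒ ln(φ₀ₐ/φ₀ᵦ) = (βₐ − βᵦ)·z
z = ln(0.72/0.42) / (0.6 − 0.326) = 0.5390 / 0.274 = 1.967 km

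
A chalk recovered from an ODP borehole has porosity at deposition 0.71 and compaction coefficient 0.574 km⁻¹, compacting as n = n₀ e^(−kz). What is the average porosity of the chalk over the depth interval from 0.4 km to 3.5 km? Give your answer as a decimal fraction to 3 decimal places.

⟨n⟩ = (1/(z₂−z₁)) ∫ n₀ e^(−kz) dz = n₀·(e^(−k·z₁) − e^(−k·z₂)) / (k·(z₂−z₁))
e^(−0.574×0.4) = 0.7949; e^(−0.574×3.5) = 0.1341
⟨n⟩ = 0.71 × (0.7949 − 0.1341) / (0.574 × 3.1) = 0.71 × 0.3713 = 0.2636

0.264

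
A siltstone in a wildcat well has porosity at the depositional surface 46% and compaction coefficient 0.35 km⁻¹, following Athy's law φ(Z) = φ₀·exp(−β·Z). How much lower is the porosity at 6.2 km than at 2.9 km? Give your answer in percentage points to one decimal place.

φ(2.9) = 0.46·e^(−0.35×2.9) = 0.1667
φ(6.2) = 0.46·e^(−0.35×6.2) = 0.0525
Δφ = 0.1667 − 0.0525 = 0.1142

11.4 percentage points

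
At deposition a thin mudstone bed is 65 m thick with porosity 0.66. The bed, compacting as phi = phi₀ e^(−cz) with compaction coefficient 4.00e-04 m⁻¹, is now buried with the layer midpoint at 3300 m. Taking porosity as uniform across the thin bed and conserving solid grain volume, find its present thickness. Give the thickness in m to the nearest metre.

27 m

Working in km (1 km = 1000 m; c in km⁻¹ = c in m⁻¹ × 1000):
Porosity at 3.3 km: phi = 0.66·exp(−0.4×3.3) = 0.1763
Solid-volume conservation: h(1−phi) = h₀(1−phi₀) ⇒ h = h₀·(1−phi₀)/(1−phi)
h = 0.065 × (1 − 0.66)/(1 − 0.1763) = 0.065 × 0.4128 = 0.0268 km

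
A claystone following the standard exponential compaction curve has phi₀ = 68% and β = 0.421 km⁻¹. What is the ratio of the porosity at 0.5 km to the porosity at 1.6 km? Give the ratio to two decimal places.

1.59

phi(Z₁)/phi(Z₂) = e^(−β·Z₁)/e^(−β·Z₂) = e^{β(Z₂−Z₁)}
= exp(0.421 × 1.1) = exp(0.4631) = 1.5890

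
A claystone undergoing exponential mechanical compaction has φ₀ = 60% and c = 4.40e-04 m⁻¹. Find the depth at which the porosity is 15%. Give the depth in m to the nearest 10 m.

3150 m

Working in km (1 km = 1000 m; c in km⁻¹ = c in m⁻¹ × 1000):
Invert Athy's law: d = ln(φ₀/φ) / c
d = ln(0.6/0.15) / 0.44 = ln(4) / 0.44 = 1.3863 / 0.44 = 3.151 km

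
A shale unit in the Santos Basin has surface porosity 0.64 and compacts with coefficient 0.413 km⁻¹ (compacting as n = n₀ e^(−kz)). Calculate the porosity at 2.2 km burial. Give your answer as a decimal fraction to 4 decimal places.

0.2580

n = n₀·exp(−k·z) = 0.64 × exp(−0.413 × 2.2) = 0.64 × exp(−0.9086)
  = 0.64 × 0.4031 = 0.2580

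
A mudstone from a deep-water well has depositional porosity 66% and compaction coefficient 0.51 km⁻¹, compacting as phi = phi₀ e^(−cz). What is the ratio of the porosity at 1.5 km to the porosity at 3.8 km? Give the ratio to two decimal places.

3.23

phi(z₁)/phi(z₂) = e^(−c·z₁)/e^(−c·z₂) = e^{c(z₂−z₁)}
= exp(0.51 × 2.3) = exp(1.173) = 3.2317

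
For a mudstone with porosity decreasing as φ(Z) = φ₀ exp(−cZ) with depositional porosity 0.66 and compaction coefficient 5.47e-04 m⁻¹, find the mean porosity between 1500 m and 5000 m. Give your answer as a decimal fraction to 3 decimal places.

Working in km (1 km = 1000 m; c in km⁻¹ = c in m⁻¹ × 1000):
⟨φ⟩ = (1/(Z₂−Z₁)) ∫ φ₀ e^(−cZ) dZ = φ₀·(e^(−c·Z₁) − e^(−c·Z₂)) / (c·(Z₂−Z₁))
e^(−0.547×1.5) = 0.4402; e^(−0.547×5) = 0.0649
⟨φ⟩ = 0.66 × (0.4402 − 0.0649) / (0.547 × 3.5) = 0.66 × 0.1960 = 0.1294

0.129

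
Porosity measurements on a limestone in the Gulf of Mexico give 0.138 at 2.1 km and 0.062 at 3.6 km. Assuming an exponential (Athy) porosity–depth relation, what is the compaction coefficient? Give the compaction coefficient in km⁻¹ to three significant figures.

0.533 km⁻¹

Athy: phi(Z) = phi₀ e^(−cZ) ⇒ phi₁/phi₂ = e^{c(Z₂−Z₁)} ⇒ c = ln(phi₁/phi₂)/(Z₂−Z₁)
c = ln(0.138/0.062) / (3.6 − 2.1) = ln(2.226) / 1.5 = 0.8001 / 1.5 = 0.5334 km⁻¹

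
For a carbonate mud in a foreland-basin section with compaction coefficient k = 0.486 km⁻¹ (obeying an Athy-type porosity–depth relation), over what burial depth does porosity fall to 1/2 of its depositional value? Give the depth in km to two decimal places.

1.43 km

phi/phi₀ = 1/2 ⇒ exp(−k·Z) = 1/2 ⇒ Z = ln(2) / k
Z = 0.6931 / 0.486 = 1.426 km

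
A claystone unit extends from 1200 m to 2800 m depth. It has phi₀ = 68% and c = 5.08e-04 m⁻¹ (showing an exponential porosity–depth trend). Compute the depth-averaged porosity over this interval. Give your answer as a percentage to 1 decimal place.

25.3%

Working in km (1 km = 1000 m; c in km⁻¹ = c in m⁻¹ × 1000):
⟨phi⟩ = (1/(Z₂−Z₁)) ∫ phi₀ e^(−cZ) dZ = phi₀·(e^(−c·Z₁) − e^(−c·Z₂)) / (c·(Z₂−Z₁))
e^(−0.508×1.2) = 0.5436; e^(−0.508×2.8) = 0.2411
⟨phi⟩ = 0.68 × (0.5436 − 0.2411) / (0.508 × 1.6) = 0.68 × 0.3721 = 0.2530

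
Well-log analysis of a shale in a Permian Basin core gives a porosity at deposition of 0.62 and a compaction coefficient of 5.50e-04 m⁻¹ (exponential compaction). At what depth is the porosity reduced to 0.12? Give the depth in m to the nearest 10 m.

Working in km (1 km = 1000 m; β in km⁻¹ = β in m⁻¹ × 1000):
Invert Athy's law: Z = ln(n₀/n) / β
Z = ln(0.62/0.12) / 0.55 = ln(5.167) / 0.55 = 1.6422 / 0.55 = 2.986 km

2990 m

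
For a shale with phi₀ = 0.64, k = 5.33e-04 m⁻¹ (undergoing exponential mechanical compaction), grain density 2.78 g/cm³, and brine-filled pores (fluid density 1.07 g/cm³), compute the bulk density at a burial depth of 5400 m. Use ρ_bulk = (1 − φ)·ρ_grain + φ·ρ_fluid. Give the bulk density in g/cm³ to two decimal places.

2.72 g/cm³

Working in km (1 km = 1000 m; k in km⁻¹ = k in m⁻¹ × 1000):
Porosity at depth: phi = 0.64·exp(−0.533×5.4) = 0.64×0.0562 = 0.0360
Bulk density: ρ_b = (1−phi)ρ_g + phi·ρ_f = 0.9640×2.78 + 0.0360×1.07
       = 2.680 + 0.039 = 2.718 g/cm³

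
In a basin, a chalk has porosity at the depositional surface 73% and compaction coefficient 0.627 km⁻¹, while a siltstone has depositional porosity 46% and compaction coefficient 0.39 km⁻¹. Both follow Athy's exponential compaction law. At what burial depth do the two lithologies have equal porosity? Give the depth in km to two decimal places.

Set φ₀ₐ e^(−βₐd) = φ₀ᵦ e^(−βᵦd) ⇒ ln(φ₀ₐ/φ₀ᵦ) = (βₐ − βᵦ)·d
d = ln(0.73/0.46) / (0.627 − 0.39) = 0.4618 / 0.237 = 1.949 km

1.95 km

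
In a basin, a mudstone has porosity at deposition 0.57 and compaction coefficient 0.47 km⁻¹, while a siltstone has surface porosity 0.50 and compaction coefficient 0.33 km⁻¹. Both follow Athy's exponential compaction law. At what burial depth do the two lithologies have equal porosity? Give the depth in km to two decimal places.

Set n₀ₐ e^(−cₐZ) = n₀ᵦ e^(−cᵦZ) ⇒ ln(n₀ₐ/n₀ᵦ) = (cₐ − cᵦ)·Z
Z = ln(0.57/0.5) / (0.47 − 0.33) = 0.1310 / 0.14 = 0.936 km

0.94 km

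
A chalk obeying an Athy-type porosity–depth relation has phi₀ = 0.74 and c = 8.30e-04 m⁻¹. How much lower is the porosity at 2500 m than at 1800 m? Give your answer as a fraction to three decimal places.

Working in km (1 km = 1000 m; c in km⁻¹ = c in m⁻¹ × 1000):
phi(1.8) = 0.74·e^(−0.83×1.8) = 0.1661
phi(2.5) = 0.74·e^(−0.83×2.5) = 0.0929
Δphi = 0.1661 − 0.0929 = 0.0732

0.073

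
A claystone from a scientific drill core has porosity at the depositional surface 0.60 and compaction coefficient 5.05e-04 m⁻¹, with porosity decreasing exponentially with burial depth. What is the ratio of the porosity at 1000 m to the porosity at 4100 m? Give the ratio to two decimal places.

Working in km (1 km = 1000 m; c in km⁻¹ = c in m⁻¹ × 1000):
φ(Z₁)/φ(Z₂) = e^(−c·Z₁)/e^(−c·Z₂) = e^{c(Z₂−Z₁)}
= exp(0.505 × 3.1) = exp(1.565) = 4.7851

4.79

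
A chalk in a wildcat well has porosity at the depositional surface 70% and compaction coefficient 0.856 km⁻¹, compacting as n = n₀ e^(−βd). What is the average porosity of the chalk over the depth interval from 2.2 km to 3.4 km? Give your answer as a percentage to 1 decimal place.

⟨n⟩ = (1/(d₂−d₁)) ∫ n₀ e^(−βd) dd = n₀·(e^(−β·d₁) − e^(−β·d₂)) / (β·(d₂−d₁))
e^(−0.856×2.2) = 0.1521; e^(−0.856×3.4) = 0.0545
⟨n⟩ = 0.7 × (0.1521 − 0.0545) / (0.856 × 1.2) = 0.7 × 0.0951 = 0.0665

6.7%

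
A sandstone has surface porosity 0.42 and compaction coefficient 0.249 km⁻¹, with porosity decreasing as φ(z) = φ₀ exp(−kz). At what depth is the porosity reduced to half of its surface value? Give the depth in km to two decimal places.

φ/φ₀ = 1/2 ⇒ exp(−k·z) = 1/2 ⇒ z = ln(2) / k
z = 0.6931 / 0.249 = 2.784 km

2.78 km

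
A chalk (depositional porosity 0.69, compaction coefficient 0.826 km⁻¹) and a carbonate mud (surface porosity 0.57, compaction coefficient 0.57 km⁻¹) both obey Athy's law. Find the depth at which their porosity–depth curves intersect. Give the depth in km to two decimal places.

0.75 km

Set phi₀ₐ e^(−cₐz) = phi₀ᵦ e^(−cᵦz) ⇒ ln(phi₀ₐ/phi₀ᵦ) = (cₐ − cᵦ)·z
z = ln(0.69/0.57) / (0.826 − 0.57) = 0.1911 / 0.256 = 0.746 km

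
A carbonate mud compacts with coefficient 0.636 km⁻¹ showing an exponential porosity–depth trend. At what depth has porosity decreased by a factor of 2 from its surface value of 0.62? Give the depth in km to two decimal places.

1.09 km

n/n₀ = 1/2 ⇒ exp(−β·z) = 1/2 ⇒ z = ln(2) / β
z = 0.6931 / 0.636 = 1.090 km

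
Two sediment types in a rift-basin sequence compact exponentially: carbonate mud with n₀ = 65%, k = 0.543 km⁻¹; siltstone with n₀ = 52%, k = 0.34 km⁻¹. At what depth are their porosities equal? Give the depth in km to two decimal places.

1.10 km

Set n₀ₐ e^(−kₐZ) = n₀ᵦ e^(−kᵦZ) ⇒ ln(n₀ₐ/n₀ᵦ) = (kₐ − kᵦ)·Z
Z = ln(0.65/0.52) / (0.543 − 0.34) = 0.2231 / 0.203 = 1.099 km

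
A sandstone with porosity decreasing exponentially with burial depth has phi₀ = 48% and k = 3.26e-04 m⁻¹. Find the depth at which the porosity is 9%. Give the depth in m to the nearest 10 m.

Working in km (1 km = 1000 m; k in km⁻¹ = k in m⁻¹ × 1000):
Invert Athy's law: Z = ln(phi₀/phi) / k
Z = ln(0.48/0.09) / 0.326 = ln(5.333) / 0.326 = 1.6740 / 0.326 = 5.135 km

5130 m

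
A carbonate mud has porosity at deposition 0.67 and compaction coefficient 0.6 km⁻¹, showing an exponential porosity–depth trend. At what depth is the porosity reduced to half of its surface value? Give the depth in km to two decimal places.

n/n₀ = 1/2 ⇒ exp(−c·d) = 1/2 ⇒ d = ln(2) / c
d = 0.6931 / 0.6 = 1.155 km

1.16 km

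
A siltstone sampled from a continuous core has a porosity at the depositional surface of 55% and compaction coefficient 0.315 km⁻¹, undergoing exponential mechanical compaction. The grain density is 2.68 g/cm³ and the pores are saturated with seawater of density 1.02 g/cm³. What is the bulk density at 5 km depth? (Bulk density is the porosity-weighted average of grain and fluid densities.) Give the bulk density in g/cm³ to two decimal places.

2.49 g/cm³

Porosity at depth: φ = 0.55·exp(−0.315×5) = 0.55×0.2070 = 0.1139
Bulk density: ρ_b = (1−φ)ρ_g + φ·ρ_f = 0.8861×2.68 + 0.1139×1.02
       = 2.375 + 0.116 = 2.491 g/cm³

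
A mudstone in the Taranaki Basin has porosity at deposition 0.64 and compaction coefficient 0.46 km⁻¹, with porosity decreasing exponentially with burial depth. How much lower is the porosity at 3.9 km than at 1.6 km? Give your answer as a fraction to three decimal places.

0.200

φ(1.6) = 0.64·e^(−0.46×1.6) = 0.3066
φ(3.9) = 0.64·e^(−0.46×3.9) = 0.1064
Δφ = 0.3066 − 0.1064 = 0.2001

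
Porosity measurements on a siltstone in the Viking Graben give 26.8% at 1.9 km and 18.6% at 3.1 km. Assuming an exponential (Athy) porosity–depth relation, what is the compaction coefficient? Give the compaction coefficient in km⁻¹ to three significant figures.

Athy: φ(d) = φ₀ e^(−cd) ⇒ φ₁/φ₂ = e^{c(d₂−d₁)} ⇒ c = ln(φ₁/φ₂)/(d₂−d₁)
c = ln(0.268/0.186) / (3.1 − 1.9) = ln(1.441) / 1.2 = 0.3652 / 1.2 = 0.3044 km⁻¹

0.304 km⁻¹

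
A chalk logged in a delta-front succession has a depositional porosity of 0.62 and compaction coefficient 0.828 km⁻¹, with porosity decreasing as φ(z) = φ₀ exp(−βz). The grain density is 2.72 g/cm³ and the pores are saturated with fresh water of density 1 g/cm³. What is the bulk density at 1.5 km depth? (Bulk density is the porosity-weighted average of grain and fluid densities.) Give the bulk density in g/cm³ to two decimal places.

2.41 g/cm³

Porosity at depth: φ = 0.62·exp(−0.828×1.5) = 0.62×0.2888 = 0.1791
Bulk density: ρ_b = (1−φ)ρ_g + φ·ρ_f = 0.8209×2.72 + 0.1791×1
       = 2.233 + 0.179 = 2.412 g/cm³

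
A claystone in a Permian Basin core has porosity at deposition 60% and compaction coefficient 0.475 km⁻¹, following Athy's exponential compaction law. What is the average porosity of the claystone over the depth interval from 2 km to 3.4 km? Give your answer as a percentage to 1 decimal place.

⟨n⟩ = (1/(d₂−d₁)) ∫ n₀ e^(−kd) dd = n₀·(e^(−k·d₁) − e^(−k·d₂)) / (k·(d₂−d₁))
e^(−0.475×2) = 0.3867; e^(−0.475×3.4) = 0.1989
⟨n⟩ = 0.6 × (0.3867 − 0.1989) / (0.475 × 1.4) = 0.6 × 0.2825 = 0.1695

16.9%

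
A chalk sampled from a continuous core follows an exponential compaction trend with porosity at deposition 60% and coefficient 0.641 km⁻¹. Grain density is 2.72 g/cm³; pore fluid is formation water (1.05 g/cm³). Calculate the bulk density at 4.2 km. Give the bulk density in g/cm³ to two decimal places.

2.65 g/cm³

Porosity at depth: n = 0.6·exp(−0.641×4.2) = 0.6×0.0677 = 0.0406
Bulk density: ρ_b = (1−n)ρ_g + n·ρ_f = 0.9594×2.72 + 0.0406×1.05
       = 2.609 + 0.043 = 2.652 g/cm³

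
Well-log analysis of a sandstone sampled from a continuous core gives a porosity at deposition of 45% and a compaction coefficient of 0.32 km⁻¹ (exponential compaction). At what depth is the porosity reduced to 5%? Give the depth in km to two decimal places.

Invert Athy's law: Z = ln(φ₀/φ) / β
Z = ln(0.45/0.05) / 0.32 = ln(9) / 0.32 = 2.1972 / 0.32 = 6.866 km

6.87 km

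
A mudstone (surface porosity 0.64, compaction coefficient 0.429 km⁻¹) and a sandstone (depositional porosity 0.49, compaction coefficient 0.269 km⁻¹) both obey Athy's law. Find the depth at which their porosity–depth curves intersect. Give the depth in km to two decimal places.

Set φ₀ₐ e^(−βₐd) = φ₀ᵦ e^(−βᵦd) ⇒ ln(φ₀ₐ/φ₀ᵦ) = (βₐ − βᵦ)·d
d = ln(0.64/0.49) / (0.429 − 0.269) = 0.2671 / 0.16 = 1.669 km

1.67 km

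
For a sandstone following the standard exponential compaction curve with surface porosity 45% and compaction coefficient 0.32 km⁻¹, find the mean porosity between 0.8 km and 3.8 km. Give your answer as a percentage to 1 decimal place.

22.4%

⟨n⟩ = (1/(z₂−z₁)) ∫ n₀ e^(−cz) dz = n₀·(e^(−c·z₁) − e^(−c·z₂)) / (c·(z₂−z₁))
e^(−0.32×0.8) = 0.7741; e^(−0.32×3.8) = 0.2964
⟨n⟩ = 0.45 × (0.7741 − 0.2964) / (0.32 × 3) = 0.45 × 0.4976 = 0.2239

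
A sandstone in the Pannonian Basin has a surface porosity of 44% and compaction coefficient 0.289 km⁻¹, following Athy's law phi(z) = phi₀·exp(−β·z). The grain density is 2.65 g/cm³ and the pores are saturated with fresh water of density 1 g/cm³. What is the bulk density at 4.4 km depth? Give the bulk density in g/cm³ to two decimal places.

Porosity at depth: phi = 0.44·exp(−0.289×4.4) = 0.44×0.2804 = 0.1234
Bulk density: ρ_b = (1−phi)ρ_g + phi·ρ_f = 0.8766×2.65 + 0.1234×1
       = 2.323 + 0.123 = 2.446 g/cm³

2.45 g/cm³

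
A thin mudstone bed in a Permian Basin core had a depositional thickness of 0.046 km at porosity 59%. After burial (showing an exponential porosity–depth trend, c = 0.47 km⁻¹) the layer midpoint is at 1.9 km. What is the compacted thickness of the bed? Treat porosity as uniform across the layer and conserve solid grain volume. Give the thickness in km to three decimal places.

Porosity at 1.9 km: phi = 0.59·exp(−0.47×1.9) = 0.2416
Solid-volume conservation: h(1−phi) = h₀(1−phi₀) ⇒ h = h₀·(1−phi₀)/(1−phi)
h = 0.046 × (1 − 0.59)/(1 − 0.2416) = 0.046 × 0.5406 = 0.0249 km

0.025 km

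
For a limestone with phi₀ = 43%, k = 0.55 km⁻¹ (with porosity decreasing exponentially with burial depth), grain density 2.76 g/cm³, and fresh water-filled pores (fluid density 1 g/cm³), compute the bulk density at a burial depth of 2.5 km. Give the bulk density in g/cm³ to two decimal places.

Porosity at depth: phi = 0.43·exp(−0.55×2.5) = 0.43×0.2528 = 0.1087
Bulk density: ρ_b = (1−phi)ρ_g + phi·ρ_f = 0.8913×2.76 + 0.1087×1
       = 2.460 + 0.109 = 2.569 g/cm³

2.57 g/cm³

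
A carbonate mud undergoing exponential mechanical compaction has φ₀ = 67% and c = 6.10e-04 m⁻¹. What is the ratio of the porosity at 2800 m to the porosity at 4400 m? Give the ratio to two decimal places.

Working in km (1 km = 1000 m; c in km⁻¹ = c in m⁻¹ × 1000):
φ(d₁)/φ(d₂) = e^(−c·d₁)/e^(−c·d₂) = e^{c(d₂−d₁)}
= exp(0.61 × 1.6) = exp(0.976) = 2.6538

2.65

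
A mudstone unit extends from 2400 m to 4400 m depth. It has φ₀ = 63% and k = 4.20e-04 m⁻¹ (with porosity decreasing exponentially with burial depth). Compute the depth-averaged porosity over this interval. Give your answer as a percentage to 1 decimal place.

Working in km (1 km = 1000 m; k in km⁻¹ = k in m⁻¹ × 1000):
⟨φ⟩ = (1/(z₂−z₁)) ∫ φ₀ e^(−kz) dz = φ₀·(e^(−k·z₁) − e^(−k·z₂)) / (k·(z₂−z₁))
e^(−0.42×2.4) = 0.3649; e^(−0.42×4.4) = 0.1576
⟨φ⟩ = 0.63 × (0.3649 − 0.1576) / (0.42 × 2) = 0.63 × 0.2469 = 0.1555

15.6%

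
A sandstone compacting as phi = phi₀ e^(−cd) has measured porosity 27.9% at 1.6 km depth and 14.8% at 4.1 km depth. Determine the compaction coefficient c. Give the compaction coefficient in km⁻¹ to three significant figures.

0.254 km⁻¹

Athy: phi(d) = phi₀ e^(−cd) ⇒ phi₁/phi₂ = e^{c(d₂−d₁)} ⇒ c = ln(phi₁/phi₂)/(d₂−d₁)
c = ln(0.279/0.148) / (4.1 − 1.6) = ln(1.885) / 2.5 = 0.6340 / 2.5 = 0.2536 km⁻¹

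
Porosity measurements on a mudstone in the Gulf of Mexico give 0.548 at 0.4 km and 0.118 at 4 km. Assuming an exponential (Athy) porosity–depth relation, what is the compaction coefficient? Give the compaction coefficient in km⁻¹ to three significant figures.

Athy: n(d) = n₀ e^(−kd) ⇒ n₁/n₂ = e^{k(d₂−d₁)} ⇒ k = ln(n₁/n₂)/(d₂−d₁)
k = ln(0.548/0.118) / (4 − 0.4) = ln(4.644) / 3.6 = 1.5356 / 3.6 = 0.4266 km⁻¹

0.427 km⁻¹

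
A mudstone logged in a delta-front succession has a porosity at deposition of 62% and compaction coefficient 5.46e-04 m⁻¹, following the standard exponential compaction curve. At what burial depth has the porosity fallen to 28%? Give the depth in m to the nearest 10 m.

1460 m

Working in km (1 km = 1000 m; k in km⁻¹ = k in m⁻¹ × 1000):
Invert Athy's law: d = ln(φ₀/φ) / k
d = ln(0.62/0.28) / 0.546 = ln(2.214) / 0.546 = 0.7949 / 0.546 = 1.456 km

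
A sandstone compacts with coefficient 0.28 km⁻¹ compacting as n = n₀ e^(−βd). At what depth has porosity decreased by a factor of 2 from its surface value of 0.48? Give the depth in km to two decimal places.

n/n₀ = 1/2 ⇒ exp(−β·d) = 1/2 ⇒ d = ln(2) / β
d = 0.6931 / 0.28 = 2.476 km

2.48 km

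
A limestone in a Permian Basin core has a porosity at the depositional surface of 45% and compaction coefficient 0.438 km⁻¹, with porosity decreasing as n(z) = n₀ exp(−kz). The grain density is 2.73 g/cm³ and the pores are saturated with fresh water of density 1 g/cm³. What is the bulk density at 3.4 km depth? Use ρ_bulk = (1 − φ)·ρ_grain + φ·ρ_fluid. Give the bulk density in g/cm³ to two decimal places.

2.55 g/cm³

Porosity at depth: n = 0.45·exp(−0.438×3.4) = 0.45×0.2256 = 0.1015
Bulk density: ρ_b = (1−n)ρ_g + n·ρ_f = 0.8985×2.73 + 0.1015×1
       = 2.453 + 0.101 = 2.554 g/cm³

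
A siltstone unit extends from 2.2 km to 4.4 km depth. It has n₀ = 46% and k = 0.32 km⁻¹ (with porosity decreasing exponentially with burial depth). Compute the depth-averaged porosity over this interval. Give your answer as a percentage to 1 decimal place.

⟨n⟩ = (1/(z₂−z₁)) ∫ n₀ e^(−kz) dz = n₀·(e^(−k·z₁) − e^(−k·z₂)) / (k·(z₂−z₁))
e^(−0.32×2.2) = 0.4946; e^(−0.32×4.4) = 0.2446
⟨n⟩ = 0.46 × (0.4946 − 0.2446) / (0.32 × 2.2) = 0.46 × 0.3551 = 0.1633

16.3%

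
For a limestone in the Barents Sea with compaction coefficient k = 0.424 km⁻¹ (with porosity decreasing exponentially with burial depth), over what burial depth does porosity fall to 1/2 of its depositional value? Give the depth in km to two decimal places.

1.63 km

φ/φ₀ = 1/2 ⇒ exp(−k·z) = 1/2 ⇒ z = ln(2) / k
z = 0.6931 / 0.424 = 1.635 km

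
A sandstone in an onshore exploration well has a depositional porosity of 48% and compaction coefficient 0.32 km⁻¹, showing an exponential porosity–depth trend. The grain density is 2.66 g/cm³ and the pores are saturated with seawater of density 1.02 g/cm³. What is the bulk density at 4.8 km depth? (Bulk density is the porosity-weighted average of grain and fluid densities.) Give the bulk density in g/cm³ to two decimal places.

2.49 g/cm³

Porosity at depth: φ = 0.48·exp(−0.32×4.8) = 0.48×0.2152 = 0.1033
Bulk density: ρ_b = (1−φ)ρ_g + φ·ρ_f = 0.8967×2.66 + 0.1033×1.02
       = 2.385 + 0.105 = 2.491 g/cm³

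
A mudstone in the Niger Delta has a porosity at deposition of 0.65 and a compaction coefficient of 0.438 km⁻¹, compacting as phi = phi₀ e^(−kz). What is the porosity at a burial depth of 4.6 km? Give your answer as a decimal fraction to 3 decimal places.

0.087

phi = phi₀·exp(−k·z) = 0.65 × exp(−0.438 × 4.6) = 0.65 × exp(−2.015)
  = 0.65 × 0.1333 = 0.0867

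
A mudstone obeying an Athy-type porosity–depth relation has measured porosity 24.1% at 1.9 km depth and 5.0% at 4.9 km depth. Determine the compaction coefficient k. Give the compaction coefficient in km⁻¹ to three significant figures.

0.524 km⁻¹

Athy: φ(Z) = φ₀ e^(−kZ) ⇒ φ₁/φ₂ = e^{k(Z₂−Z₁)} ⇒ k = ln(φ₁/φ₂)/(Z₂−Z₁)
k = ln(0.241/0.05) / (4.9 − 1.9) = ln(4.82) / 3 = 1.5728 / 3 = 0.5243 km⁻¹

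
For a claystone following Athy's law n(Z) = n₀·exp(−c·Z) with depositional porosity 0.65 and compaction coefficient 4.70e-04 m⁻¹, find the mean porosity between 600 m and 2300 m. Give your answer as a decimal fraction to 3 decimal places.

0.338

Working in km (1 km = 1000 m; c in km⁻¹ = c in m⁻¹ × 1000):
⟨n⟩ = (1/(Z₂−Z₁)) ∫ n₀ e^(−cZ) dZ = n₀·(e^(−c·Z₁) − e^(−c·Z₂)) / (c·(Z₂−Z₁))
e^(−0.47×0.6) = 0.7543; e^(−0.47×2.3) = 0.3393
⟨n⟩ = 0.65 × (0.7543 − 0.3393) / (0.47 × 1.7) = 0.65 × 0.5194 = 0.3376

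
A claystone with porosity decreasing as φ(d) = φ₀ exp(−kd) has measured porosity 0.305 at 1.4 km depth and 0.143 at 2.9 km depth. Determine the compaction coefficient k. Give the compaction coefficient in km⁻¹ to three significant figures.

0.505 km⁻¹

Athy: φ(d) = φ₀ e^(−kd) ⇒ φ₁/φ₂ = e^{k(d₂−d₁)} ⇒ k = ln(φ₁/φ₂)/(d₂−d₁)
k = ln(0.305/0.143) / (2.9 − 1.4) = ln(2.133) / 1.5 = 0.7575 / 1.5 = 0.505 km⁻¹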